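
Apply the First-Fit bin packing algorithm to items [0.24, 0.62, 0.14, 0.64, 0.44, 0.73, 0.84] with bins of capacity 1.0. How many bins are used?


Place items sequentially using First-Fit:
  Item 0.24 -> new Bin 1
  Item 0.62 -> Bin 1 (now 0.86)
  Item 0.14 -> Bin 1 (now 1.0)
  Item 0.64 -> new Bin 2
  Item 0.44 -> new Bin 3
  Item 0.73 -> new Bin 4
  Item 0.84 -> new Bin 5
Total bins used = 5

5


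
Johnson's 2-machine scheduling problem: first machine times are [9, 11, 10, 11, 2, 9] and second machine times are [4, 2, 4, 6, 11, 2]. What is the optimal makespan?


Apply Johnson's rule:
  Group 1 (a <= b): [(5, 2, 11)]
  Group 2 (a > b): [(4, 11, 6), (1, 9, 4), (3, 10, 4), (2, 11, 2), (6, 9, 2)]
Optimal job order: [5, 4, 1, 3, 2, 6]
Schedule:
  Job 5: M1 done at 2, M2 done at 13
  Job 4: M1 done at 13, M2 done at 19
  Job 1: M1 done at 22, M2 done at 26
  Job 3: M1 done at 32, M2 done at 36
  Job 2: M1 done at 43, M2 done at 45
  Job 6: M1 done at 52, M2 done at 54
Makespan = 54

54


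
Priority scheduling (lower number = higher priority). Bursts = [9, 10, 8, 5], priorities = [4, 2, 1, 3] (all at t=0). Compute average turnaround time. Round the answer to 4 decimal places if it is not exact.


Sort by priority (ascending = highest first):
Order: [(1, 8), (2, 10), (3, 5), (4, 9)]
Completion times:
  Priority 1, burst=8, C=8
  Priority 2, burst=10, C=18
  Priority 3, burst=5, C=23
  Priority 4, burst=9, C=32
Average turnaround = 81/4 = 20.25

20.25


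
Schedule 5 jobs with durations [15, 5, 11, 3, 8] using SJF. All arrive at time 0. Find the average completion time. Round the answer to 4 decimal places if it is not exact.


SJF order (ascending): [3, 5, 8, 11, 15]
Completion times:
  Job 1: burst=3, C=3
  Job 2: burst=5, C=8
  Job 3: burst=8, C=16
  Job 4: burst=11, C=27
  Job 5: burst=15, C=42
Average completion = 96/5 = 19.2

19.2


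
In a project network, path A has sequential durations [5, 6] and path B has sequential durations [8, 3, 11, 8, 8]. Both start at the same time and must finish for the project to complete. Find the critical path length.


Path A total = 5 + 6 = 11
Path B total = 8 + 3 + 11 + 8 + 8 = 38
Critical path = longest path = max(11, 38) = 38

38


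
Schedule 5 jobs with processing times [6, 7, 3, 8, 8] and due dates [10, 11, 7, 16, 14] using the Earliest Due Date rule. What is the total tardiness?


Sort by due date (EDD order): [(3, 7), (6, 10), (7, 11), (8, 14), (8, 16)]
Compute completion times and tardiness:
  Job 1: p=3, d=7, C=3, tardiness=max(0,3-7)=0
  Job 2: p=6, d=10, C=9, tardiness=max(0,9-10)=0
  Job 3: p=7, d=11, C=16, tardiness=max(0,16-11)=5
  Job 4: p=8, d=14, C=24, tardiness=max(0,24-14)=10
  Job 5: p=8, d=16, C=32, tardiness=max(0,32-16)=16
Total tardiness = 31

31


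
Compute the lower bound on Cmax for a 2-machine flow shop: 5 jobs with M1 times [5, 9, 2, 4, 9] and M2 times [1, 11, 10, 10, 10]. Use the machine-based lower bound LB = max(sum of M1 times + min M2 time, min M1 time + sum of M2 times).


LB1 = sum(M1 times) + min(M2 times) = 29 + 1 = 30
LB2 = min(M1 times) + sum(M2 times) = 2 + 42 = 44
Lower bound = max(LB1, LB2) = max(30, 44) = 44

44


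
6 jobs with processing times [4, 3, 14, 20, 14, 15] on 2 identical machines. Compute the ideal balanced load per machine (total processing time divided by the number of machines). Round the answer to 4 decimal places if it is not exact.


Total processing time = 4 + 3 + 14 + 20 + 14 + 15 = 70
Number of machines = 2
Ideal balanced load = 70 / 2 = 35.0

35.0


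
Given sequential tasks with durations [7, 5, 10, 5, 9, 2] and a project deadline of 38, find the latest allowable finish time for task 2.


LF(activity 2) = deadline - sum of successor durations
Successors: activities 3 through 6 with durations [10, 5, 9, 2]
Sum of successor durations = 26
LF = 38 - 26 = 12

12


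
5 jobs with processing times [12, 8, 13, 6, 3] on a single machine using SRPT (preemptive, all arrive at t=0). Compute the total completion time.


Since all jobs arrive at t=0, SRPT equals SPT ordering.
SPT order: [3, 6, 8, 12, 13]
Completion times:
  Job 1: p=3, C=3
  Job 2: p=6, C=9
  Job 3: p=8, C=17
  Job 4: p=12, C=29
  Job 5: p=13, C=42
Total completion time = 3 + 9 + 17 + 29 + 42 = 100

100


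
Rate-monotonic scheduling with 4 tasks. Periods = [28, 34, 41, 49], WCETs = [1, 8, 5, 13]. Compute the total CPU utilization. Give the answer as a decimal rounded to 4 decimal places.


Compute individual utilizations (exact fractions):
  Task 1: C/T = 1/28 (approx. 0.0357)
  Task 2: C/T = 8/34 = 4/17 (approx. 0.2353)
  Task 3: C/T = 5/41 (approx. 0.122)
  Task 4: C/T = 13/49 (approx. 0.2653)
Total utilization U = 1/28 + 4/17 + 5/41 + 13/49 = 89927/136612
Rounded to 4 decimal places: U = 0.6583
RM (Liu & Layland) bound for 4 tasks = 0.756828; compare with U = 89927/136612 (approx. 0.658266)
U <= bound, so schedulable by RM sufficient condition.

0.6583


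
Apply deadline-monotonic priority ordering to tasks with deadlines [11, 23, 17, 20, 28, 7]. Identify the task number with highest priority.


Sort tasks by relative deadline (ascending):
  Task 6: deadline = 7
  Task 1: deadline = 11
  Task 3: deadline = 17
  Task 4: deadline = 20
  Task 2: deadline = 23
  Task 5: deadline = 28
Priority order (highest first): [6, 1, 3, 4, 2, 5]
Highest priority task = 6

6


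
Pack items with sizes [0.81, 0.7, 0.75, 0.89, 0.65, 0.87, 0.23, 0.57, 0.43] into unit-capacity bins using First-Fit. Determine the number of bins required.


Place items sequentially using First-Fit:
  Item 0.81 -> new Bin 1
  Item 0.7 -> new Bin 2
  Item 0.75 -> new Bin 3
  Item 0.89 -> new Bin 4
  Item 0.65 -> new Bin 5
  Item 0.87 -> new Bin 6
  Item 0.23 -> Bin 2 (now 0.93)
  Item 0.57 -> new Bin 7
  Item 0.43 -> Bin 7 (now 1.0)
Total bins used = 7

7


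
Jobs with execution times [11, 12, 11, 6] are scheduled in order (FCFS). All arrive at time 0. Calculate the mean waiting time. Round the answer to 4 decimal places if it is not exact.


FCFS order (as given): [11, 12, 11, 6]
Waiting times:
  Job 1: wait = 0
  Job 2: wait = 11
  Job 3: wait = 23
  Job 4: wait = 34
Sum of waiting times = 68
Average waiting time = 68/4 = 17.0

17.0


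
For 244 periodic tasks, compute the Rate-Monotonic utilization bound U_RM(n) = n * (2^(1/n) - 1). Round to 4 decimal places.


Compute 2^(1/244) = 1.0028448059
Subtract 1: 1.0028448059 - 1 = 0.0028448059
Multiply by n: 244 * 0.0028448059 = 0.6941326396
Round to 4 dp: 0.6941

0.6941


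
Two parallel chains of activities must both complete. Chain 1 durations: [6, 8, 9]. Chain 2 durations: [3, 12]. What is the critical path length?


Path A total = 6 + 8 + 9 = 23
Path B total = 3 + 12 = 15
Critical path = longest path = max(23, 15) = 23

23


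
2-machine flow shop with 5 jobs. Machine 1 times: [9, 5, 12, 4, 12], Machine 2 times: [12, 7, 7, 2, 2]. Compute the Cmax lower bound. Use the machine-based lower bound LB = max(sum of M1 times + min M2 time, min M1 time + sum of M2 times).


LB1 = sum(M1 times) + min(M2 times) = 42 + 2 = 44
LB2 = min(M1 times) + sum(M2 times) = 4 + 30 = 34
Lower bound = max(LB1, LB2) = max(44, 34) = 44

44


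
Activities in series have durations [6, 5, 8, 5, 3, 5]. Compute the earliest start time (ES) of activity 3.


Activity 3 starts after activities 1 through 2 complete.
Predecessor durations: [6, 5]
ES = 6 + 5 = 11

11


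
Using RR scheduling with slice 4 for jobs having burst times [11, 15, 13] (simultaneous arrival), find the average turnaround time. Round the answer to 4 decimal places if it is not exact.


Time quantum = 4
Execution trace:
  J1 runs 4 units, time = 4
  J2 runs 4 units, time = 8
  J3 runs 4 units, time = 12
  J1 runs 4 units, time = 16
  J2 runs 4 units, time = 20
  J3 runs 4 units, time = 24
  J1 runs 3 units, time = 27
  J2 runs 4 units, time = 31
  J3 runs 4 units, time = 35
  J2 runs 3 units, time = 38
  J3 runs 1 units, time = 39
Finish times: [27, 38, 39]
Average turnaround = 104/3 = 34.6667

34.6667


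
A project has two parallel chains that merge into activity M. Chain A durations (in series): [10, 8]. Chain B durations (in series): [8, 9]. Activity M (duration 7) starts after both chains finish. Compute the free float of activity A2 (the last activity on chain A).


ES(A2) = sum of predecessors on chain A = 10
EF(A2) = ES + duration = 10 + 8 = 18
Successor of A2 is M. ES(M) = max(sum(A), sum(B)) = max(18, 17) = 18
Free float = ES(successor) - EF(current) = 18 - 18 = 0

0


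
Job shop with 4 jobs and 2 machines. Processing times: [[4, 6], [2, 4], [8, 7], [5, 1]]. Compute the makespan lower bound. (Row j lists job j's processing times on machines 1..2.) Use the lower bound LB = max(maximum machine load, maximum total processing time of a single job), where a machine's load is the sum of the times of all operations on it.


Machine loads:
  Machine 1: 4 + 2 + 8 + 5 = 19
  Machine 2: 6 + 4 + 7 + 1 = 18
Max machine load = 19
Job totals:
  Job 1: 10
  Job 2: 6
  Job 3: 15
  Job 4: 6
Max job total = 15
Lower bound = max(19, 15) = 19

19


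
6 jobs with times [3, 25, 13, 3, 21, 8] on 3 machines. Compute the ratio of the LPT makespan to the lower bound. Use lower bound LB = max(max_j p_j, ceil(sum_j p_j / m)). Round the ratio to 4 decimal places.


LPT order: [25, 21, 13, 8, 3, 3]
Machine loads after assignment: [25, 24, 24]
LPT makespan = 25
Lower bound = max(max_job, ceil(total/3)) = max(25, 25) = 25
Ratio = 25 / 25 = 1.0

1.0


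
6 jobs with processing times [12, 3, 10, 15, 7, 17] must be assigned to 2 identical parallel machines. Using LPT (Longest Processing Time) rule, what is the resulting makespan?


Sort jobs in decreasing order (LPT): [17, 15, 12, 10, 7, 3]
Assign each job to the least loaded machine:
  Machine 1: jobs [17, 10, 7], load = 34
  Machine 2: jobs [15, 12, 3], load = 30
Makespan = max load = 34

34


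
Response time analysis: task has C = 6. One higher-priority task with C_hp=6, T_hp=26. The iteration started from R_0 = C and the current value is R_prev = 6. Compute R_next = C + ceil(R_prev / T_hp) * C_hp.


R_next = C + ceil(R_prev / T_hp) * C_hp
ceil(6 / 26) = ceil(0.2308) = 1
Interference = 1 * 6 = 6
R_next = 6 + 6 = 12

12


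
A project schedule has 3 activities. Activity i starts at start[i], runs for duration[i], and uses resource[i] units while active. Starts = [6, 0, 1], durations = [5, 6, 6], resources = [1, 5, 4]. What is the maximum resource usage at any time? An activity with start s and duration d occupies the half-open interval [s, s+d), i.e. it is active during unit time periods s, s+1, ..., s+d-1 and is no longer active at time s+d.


Each activity i is active on [start_i, start_i + duration_i).
Compute total resource usage per time slot:
  t=0: active resources = [5], total = 5
  t=1: active resources = [5, 4], total = 9
  t=2: active resources = [5, 4], total = 9
  t=3: active resources = [5, 4], total = 9
  t=4: active resources = [5, 4], total = 9
  t=5: active resources = [5, 4], total = 9
  t=6: active resources = [1, 4], total = 5
  t=7: active resources = [1], total = 1
  t=8: active resources = [1], total = 1
  t=9: active resources = [1], total = 1
  t=10: active resources = [1], total = 1
Peak resource demand = 9

9


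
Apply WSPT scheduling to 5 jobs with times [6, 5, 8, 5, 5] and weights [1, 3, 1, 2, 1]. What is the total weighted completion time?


Compute p/w ratios and sort ascending (WSPT): [(5, 3), (5, 2), (5, 1), (6, 1), (8, 1)]
Compute weighted completion times:
  Job (p=5,w=3): C=5, w*C=3*5=15
  Job (p=5,w=2): C=10, w*C=2*10=20
  Job (p=5,w=1): C=15, w*C=1*15=15
  Job (p=6,w=1): C=21, w*C=1*21=21
  Job (p=8,w=1): C=29, w*C=1*29=29
Total weighted completion time = 100

100


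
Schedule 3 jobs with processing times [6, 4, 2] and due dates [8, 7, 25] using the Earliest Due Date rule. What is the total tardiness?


Sort by due date (EDD order): [(4, 7), (6, 8), (2, 25)]
Compute completion times and tardiness:
  Job 1: p=4, d=7, C=4, tardiness=max(0,4-7)=0
  Job 2: p=6, d=8, C=10, tardiness=max(0,10-8)=2
  Job 3: p=2, d=25, C=12, tardiness=max(0,12-25)=0
Total tardiness = 2

2


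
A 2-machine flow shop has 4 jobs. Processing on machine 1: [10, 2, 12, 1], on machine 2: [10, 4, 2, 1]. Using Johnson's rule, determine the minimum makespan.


Apply Johnson's rule:
  Group 1 (a <= b): [(4, 1, 1), (2, 2, 4), (1, 10, 10)]
  Group 2 (a > b): [(3, 12, 2)]
Optimal job order: [4, 2, 1, 3]
Schedule:
  Job 4: M1 done at 1, M2 done at 2
  Job 2: M1 done at 3, M2 done at 7
  Job 1: M1 done at 13, M2 done at 23
  Job 3: M1 done at 25, M2 done at 27
Makespan = 27

27


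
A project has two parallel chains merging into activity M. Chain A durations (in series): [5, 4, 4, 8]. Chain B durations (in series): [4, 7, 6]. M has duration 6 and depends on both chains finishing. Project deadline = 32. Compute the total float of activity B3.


Forward pass: ES(B3) = sum of predecessors on chain B = 11
EF = ES + duration = 11 + 6 = 17
Backward pass: LF(M) = deadline = 32; LS(M) = 32 - 6 = 26
LF(B3) = LS(M) - sum(successors on chain B) = 26 - 0 = 26
LS = LF - duration = 26 - 6 = 20
Total float = LS - ES = 20 - 11 = 9

9


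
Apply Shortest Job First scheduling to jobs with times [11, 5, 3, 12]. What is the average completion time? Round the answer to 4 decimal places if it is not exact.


SJF order (ascending): [3, 5, 11, 12]
Completion times:
  Job 1: burst=3, C=3
  Job 2: burst=5, C=8
  Job 3: burst=11, C=19
  Job 4: burst=12, C=31
Average completion = 61/4 = 15.25

15.25


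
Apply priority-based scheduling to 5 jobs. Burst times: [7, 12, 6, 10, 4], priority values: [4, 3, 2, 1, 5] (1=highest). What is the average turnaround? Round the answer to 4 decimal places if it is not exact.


Sort by priority (ascending = highest first):
Order: [(1, 10), (2, 6), (3, 12), (4, 7), (5, 4)]
Completion times:
  Priority 1, burst=10, C=10
  Priority 2, burst=6, C=16
  Priority 3, burst=12, C=28
  Priority 4, burst=7, C=35
  Priority 5, burst=4, C=39
Average turnaround = 128/5 = 25.6

25.6


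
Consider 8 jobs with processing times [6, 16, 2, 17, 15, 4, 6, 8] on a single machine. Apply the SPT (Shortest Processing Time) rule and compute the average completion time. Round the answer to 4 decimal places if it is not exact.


Sort jobs by processing time (SPT order): [2, 4, 6, 6, 8, 15, 16, 17]
Compute completion times sequentially:
  Job 1: processing = 2, completes at 2
  Job 2: processing = 4, completes at 6
  Job 3: processing = 6, completes at 12
  Job 4: processing = 6, completes at 18
  Job 5: processing = 8, completes at 26
  Job 6: processing = 15, completes at 41
  Job 7: processing = 16, completes at 57
  Job 8: processing = 17, completes at 74
Sum of completion times = 236
Average completion time = 236/8 = 29.5

29.5


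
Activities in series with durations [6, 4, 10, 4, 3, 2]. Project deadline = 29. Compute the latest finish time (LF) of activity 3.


LF(activity 3) = deadline - sum of successor durations
Successors: activities 4 through 6 with durations [4, 3, 2]
Sum of successor durations = 9
LF = 29 - 9 = 20

20


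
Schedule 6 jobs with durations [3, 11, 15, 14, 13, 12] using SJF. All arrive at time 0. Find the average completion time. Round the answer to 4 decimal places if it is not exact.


SJF order (ascending): [3, 11, 12, 13, 14, 15]
Completion times:
  Job 1: burst=3, C=3
  Job 2: burst=11, C=14
  Job 3: burst=12, C=26
  Job 4: burst=13, C=39
  Job 5: burst=14, C=53
  Job 6: burst=15, C=68
Average completion = 203/6 = 33.8333

33.8333


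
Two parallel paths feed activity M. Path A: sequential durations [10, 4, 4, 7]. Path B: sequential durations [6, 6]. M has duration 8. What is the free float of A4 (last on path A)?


ES(A4) = sum of predecessors on chain A = 18
EF(A4) = ES + duration = 18 + 7 = 25
Successor of A4 is M. ES(M) = max(sum(A), sum(B)) = max(25, 12) = 25
Free float = ES(successor) - EF(current) = 25 - 25 = 0

0


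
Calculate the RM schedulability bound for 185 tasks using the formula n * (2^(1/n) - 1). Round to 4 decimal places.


Compute 2^(1/185) = 1.0037537693
Subtract 1: 1.0037537693 - 1 = 0.0037537693
Multiply by n: 185 * 0.0037537693 = 0.6944473205
Round to 4 dp: 0.6944

0.6944


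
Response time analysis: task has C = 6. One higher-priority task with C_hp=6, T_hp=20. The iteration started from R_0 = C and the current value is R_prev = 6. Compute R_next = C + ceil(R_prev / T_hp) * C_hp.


R_next = C + ceil(R_prev / T_hp) * C_hp
ceil(6 / 20) = ceil(0.3) = 1
Interference = 1 * 6 = 6
R_next = 6 + 6 = 12

12


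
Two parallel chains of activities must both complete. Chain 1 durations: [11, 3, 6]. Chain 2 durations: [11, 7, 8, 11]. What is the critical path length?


Path A total = 11 + 3 + 6 = 20
Path B total = 11 + 7 + 8 + 11 = 37
Critical path = longest path = max(20, 37) = 37

37


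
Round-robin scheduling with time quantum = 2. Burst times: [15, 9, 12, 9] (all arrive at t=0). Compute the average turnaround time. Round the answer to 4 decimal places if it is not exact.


Time quantum = 2
Execution trace:
  J1 runs 2 units, time = 2
  J2 runs 2 units, time = 4
  J3 runs 2 units, time = 6
  J4 runs 2 units, time = 8
  J1 runs 2 units, time = 10
  J2 runs 2 units, time = 12
  J3 runs 2 units, time = 14
  J4 runs 2 units, time = 16
  J1 runs 2 units, time = 18
  J2 runs 2 units, time = 20
  J3 runs 2 units, time = 22
  J4 runs 2 units, time = 24
  J1 runs 2 units, time = 26
  J2 runs 2 units, time = 28
  J3 runs 2 units, time = 30
  J4 runs 2 units, time = 32
  J1 runs 2 units, time = 34
  J2 runs 1 units, time = 35
  J3 runs 2 units, time = 37
  J4 runs 1 units, time = 38
  J1 runs 2 units, time = 40
  J3 runs 2 units, time = 42
  J1 runs 2 units, time = 44
  J1 runs 1 units, time = 45
Finish times: [45, 35, 42, 38]
Average turnaround = 160/4 = 40.0

40.0


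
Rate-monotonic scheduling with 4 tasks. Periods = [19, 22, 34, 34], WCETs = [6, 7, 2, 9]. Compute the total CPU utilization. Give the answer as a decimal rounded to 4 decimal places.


Compute individual utilizations (exact fractions):
  Task 1: C/T = 6/19 (approx. 0.3158)
  Task 2: C/T = 7/22 (approx. 0.3182)
  Task 3: C/T = 2/34 = 1/17 (approx. 0.0588)
  Task 4: C/T = 9/34 (approx. 0.2647)
Total utilization U = 6/19 + 7/22 + 1/17 + 9/34 = 3402/3553
Rounded to 4 decimal places: U = 0.9575
RM (Liu & Layland) bound for 4 tasks = 0.756828; compare with U = 3402/3553 (approx. 0.957501)
bound < U <= 1, so the RM sufficient condition is not met (inconclusive; an exact test such as response-time analysis is needed).

0.9575


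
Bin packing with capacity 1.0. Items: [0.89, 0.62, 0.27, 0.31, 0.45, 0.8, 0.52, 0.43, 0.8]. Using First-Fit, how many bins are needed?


Place items sequentially using First-Fit:
  Item 0.89 -> new Bin 1
  Item 0.62 -> new Bin 2
  Item 0.27 -> Bin 2 (now 0.89)
  Item 0.31 -> new Bin 3
  Item 0.45 -> Bin 3 (now 0.76)
  Item 0.8 -> new Bin 4
  Item 0.52 -> new Bin 5
  Item 0.43 -> Bin 5 (now 0.95)
  Item 0.8 -> new Bin 6
Total bins used = 6

6


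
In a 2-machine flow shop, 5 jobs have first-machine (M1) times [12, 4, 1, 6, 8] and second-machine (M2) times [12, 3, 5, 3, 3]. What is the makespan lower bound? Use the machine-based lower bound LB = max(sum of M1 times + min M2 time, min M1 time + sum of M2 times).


LB1 = sum(M1 times) + min(M2 times) = 31 + 3 = 34
LB2 = min(M1 times) + sum(M2 times) = 1 + 26 = 27
Lower bound = max(LB1, LB2) = max(34, 27) = 34

34


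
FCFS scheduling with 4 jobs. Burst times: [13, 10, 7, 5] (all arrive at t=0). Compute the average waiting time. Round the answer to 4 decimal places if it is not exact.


FCFS order (as given): [13, 10, 7, 5]
Waiting times:
  Job 1: wait = 0
  Job 2: wait = 13
  Job 3: wait = 23
  Job 4: wait = 30
Sum of waiting times = 66
Average waiting time = 66/4 = 16.5

16.5


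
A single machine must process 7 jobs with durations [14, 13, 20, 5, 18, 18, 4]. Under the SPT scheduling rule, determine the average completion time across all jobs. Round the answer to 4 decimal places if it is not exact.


Sort jobs by processing time (SPT order): [4, 5, 13, 14, 18, 18, 20]
Compute completion times sequentially:
  Job 1: processing = 4, completes at 4
  Job 2: processing = 5, completes at 9
  Job 3: processing = 13, completes at 22
  Job 4: processing = 14, completes at 36
  Job 5: processing = 18, completes at 54
  Job 6: processing = 18, completes at 72
  Job 7: processing = 20, completes at 92
Sum of completion times = 289
Average completion time = 289/7 = 41.2857

41.2857


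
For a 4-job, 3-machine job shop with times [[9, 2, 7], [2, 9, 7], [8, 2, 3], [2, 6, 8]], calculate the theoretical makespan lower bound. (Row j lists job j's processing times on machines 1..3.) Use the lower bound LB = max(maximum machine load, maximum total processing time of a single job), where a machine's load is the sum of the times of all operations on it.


Machine loads:
  Machine 1: 9 + 2 + 8 + 2 = 21
  Machine 2: 2 + 9 + 2 + 6 = 19
  Machine 3: 7 + 7 + 3 + 8 = 25
Max machine load = 25
Job totals:
  Job 1: 18
  Job 2: 18
  Job 3: 13
  Job 4: 16
Max job total = 18
Lower bound = max(25, 18) = 25

25


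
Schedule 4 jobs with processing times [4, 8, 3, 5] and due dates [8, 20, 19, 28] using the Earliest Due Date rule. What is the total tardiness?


Sort by due date (EDD order): [(4, 8), (3, 19), (8, 20), (5, 28)]
Compute completion times and tardiness:
  Job 1: p=4, d=8, C=4, tardiness=max(0,4-8)=0
  Job 2: p=3, d=19, C=7, tardiness=max(0,7-19)=0
  Job 3: p=8, d=20, C=15, tardiness=max(0,15-20)=0
  Job 4: p=5, d=28, C=20, tardiness=max(0,20-28)=0
Total tardiness = 0

0


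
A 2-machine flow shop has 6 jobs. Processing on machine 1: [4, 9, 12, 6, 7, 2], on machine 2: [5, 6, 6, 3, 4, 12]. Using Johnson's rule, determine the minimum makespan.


Apply Johnson's rule:
  Group 1 (a <= b): [(6, 2, 12), (1, 4, 5)]
  Group 2 (a > b): [(2, 9, 6), (3, 12, 6), (5, 7, 4), (4, 6, 3)]
Optimal job order: [6, 1, 2, 3, 5, 4]
Schedule:
  Job 6: M1 done at 2, M2 done at 14
  Job 1: M1 done at 6, M2 done at 19
  Job 2: M1 done at 15, M2 done at 25
  Job 3: M1 done at 27, M2 done at 33
  Job 5: M1 done at 34, M2 done at 38
  Job 4: M1 done at 40, M2 done at 43
Makespan = 43

43


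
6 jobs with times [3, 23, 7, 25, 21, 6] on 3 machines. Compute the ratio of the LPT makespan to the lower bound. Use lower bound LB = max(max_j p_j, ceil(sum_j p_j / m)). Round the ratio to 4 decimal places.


LPT order: [25, 23, 21, 7, 6, 3]
Machine loads after assignment: [28, 29, 28]
LPT makespan = 29
Lower bound = max(max_job, ceil(total/3)) = max(25, 29) = 29
Ratio = 29 / 29 = 1.0

1.0


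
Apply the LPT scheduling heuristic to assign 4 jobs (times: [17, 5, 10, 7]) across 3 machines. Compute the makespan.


Sort jobs in decreasing order (LPT): [17, 10, 7, 5]
Assign each job to the least loaded machine:
  Machine 1: jobs [17], load = 17
  Machine 2: jobs [10], load = 10
  Machine 3: jobs [7, 5], load = 12
Makespan = max load = 17

17


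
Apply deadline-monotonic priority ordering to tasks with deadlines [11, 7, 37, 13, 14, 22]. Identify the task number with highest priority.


Sort tasks by relative deadline (ascending):
  Task 2: deadline = 7
  Task 1: deadline = 11
  Task 4: deadline = 13
  Task 5: deadline = 14
  Task 6: deadline = 22
  Task 3: deadline = 37
Priority order (highest first): [2, 1, 4, 5, 6, 3]
Highest priority task = 2

2


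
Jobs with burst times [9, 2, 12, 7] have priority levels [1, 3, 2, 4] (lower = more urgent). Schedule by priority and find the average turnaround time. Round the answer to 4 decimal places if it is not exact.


Sort by priority (ascending = highest first):
Order: [(1, 9), (2, 12), (3, 2), (4, 7)]
Completion times:
  Priority 1, burst=9, C=9
  Priority 2, burst=12, C=21
  Priority 3, burst=2, C=23
  Priority 4, burst=7, C=30
Average turnaround = 83/4 = 20.75

20.75


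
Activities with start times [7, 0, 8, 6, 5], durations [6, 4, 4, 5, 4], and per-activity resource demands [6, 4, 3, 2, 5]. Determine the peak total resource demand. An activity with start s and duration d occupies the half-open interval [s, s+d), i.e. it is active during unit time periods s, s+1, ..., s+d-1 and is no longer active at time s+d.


Each activity i is active on [start_i, start_i + duration_i).
Compute total resource usage per time slot:
  t=0: active resources = [4], total = 4
  t=1: active resources = [4], total = 4
  t=2: active resources = [4], total = 4
  t=3: active resources = [4], total = 4
  t=4: active resources = [], total = 0
  t=5: active resources = [5], total = 5
  t=6: active resources = [2, 5], total = 7
  t=7: active resources = [6, 2, 5], total = 13
  t=8: active resources = [6, 3, 2, 5], total = 16
  t=9: active resources = [6, 3, 2], total = 11
  t=10: active resources = [6, 3, 2], total = 11
  t=11: active resources = [6, 3], total = 9
  t=12: active resources = [6], total = 6
Peak resource demand = 16

16


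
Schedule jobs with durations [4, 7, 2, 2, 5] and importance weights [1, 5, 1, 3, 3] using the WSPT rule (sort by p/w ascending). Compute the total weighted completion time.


Compute p/w ratios and sort ascending (WSPT): [(2, 3), (7, 5), (5, 3), (2, 1), (4, 1)]
Compute weighted completion times:
  Job (p=2,w=3): C=2, w*C=3*2=6
  Job (p=7,w=5): C=9, w*C=5*9=45
  Job (p=5,w=3): C=14, w*C=3*14=42
  Job (p=2,w=1): C=16, w*C=1*16=16
  Job (p=4,w=1): C=20, w*C=1*20=20
Total weighted completion time = 129

129


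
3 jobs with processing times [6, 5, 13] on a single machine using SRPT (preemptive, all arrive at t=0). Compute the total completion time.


Since all jobs arrive at t=0, SRPT equals SPT ordering.
SPT order: [5, 6, 13]
Completion times:
  Job 1: p=5, C=5
  Job 2: p=6, C=11
  Job 3: p=13, C=24
Total completion time = 5 + 11 + 24 = 40

40


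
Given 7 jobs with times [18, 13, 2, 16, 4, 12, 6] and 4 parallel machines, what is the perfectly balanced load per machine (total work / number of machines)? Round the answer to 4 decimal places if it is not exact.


Total processing time = 18 + 13 + 2 + 16 + 4 + 12 + 6 = 71
Number of machines = 4
Ideal balanced load = 71 / 4 = 17.75

17.75


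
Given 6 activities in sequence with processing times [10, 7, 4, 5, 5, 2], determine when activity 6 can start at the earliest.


Activity 6 starts after activities 1 through 5 complete.
Predecessor durations: [10, 7, 4, 5, 5]
ES = 10 + 7 + 4 + 5 + 5 = 31

31


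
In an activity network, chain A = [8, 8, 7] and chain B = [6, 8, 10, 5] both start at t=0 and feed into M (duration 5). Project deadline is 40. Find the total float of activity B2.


Forward pass: ES(B2) = sum of predecessors on chain B = 6
EF = ES + duration = 6 + 8 = 14
Backward pass: LF(M) = deadline = 40; LS(M) = 40 - 5 = 35
LF(B2) = LS(M) - sum(successors on chain B) = 35 - 15 = 20
LS = LF - duration = 20 - 8 = 12
Total float = LS - ES = 12 - 6 = 6

6


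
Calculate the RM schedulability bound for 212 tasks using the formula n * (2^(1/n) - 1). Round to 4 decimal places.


Compute 2^(1/212) = 1.0032749130
Subtract 1: 1.0032749130 - 1 = 0.0032749130
Multiply by n: 212 * 0.0032749130 = 0.6942815560
Round to 4 dp: 0.6943

0.6943


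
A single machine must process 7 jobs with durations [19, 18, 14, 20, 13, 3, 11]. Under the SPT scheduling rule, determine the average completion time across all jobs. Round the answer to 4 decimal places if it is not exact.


Sort jobs by processing time (SPT order): [3, 11, 13, 14, 18, 19, 20]
Compute completion times sequentially:
  Job 1: processing = 3, completes at 3
  Job 2: processing = 11, completes at 14
  Job 3: processing = 13, completes at 27
  Job 4: processing = 14, completes at 41
  Job 5: processing = 18, completes at 59
  Job 6: processing = 19, completes at 78
  Job 7: processing = 20, completes at 98
Sum of completion times = 320
Average completion time = 320/7 = 45.7143

45.7143


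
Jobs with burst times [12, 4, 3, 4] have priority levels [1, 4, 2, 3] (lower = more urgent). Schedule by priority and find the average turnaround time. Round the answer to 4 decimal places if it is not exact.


Sort by priority (ascending = highest first):
Order: [(1, 12), (2, 3), (3, 4), (4, 4)]
Completion times:
  Priority 1, burst=12, C=12
  Priority 2, burst=3, C=15
  Priority 3, burst=4, C=19
  Priority 4, burst=4, C=23
Average turnaround = 69/4 = 17.25

17.25


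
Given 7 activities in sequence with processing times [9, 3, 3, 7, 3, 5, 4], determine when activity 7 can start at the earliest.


Activity 7 starts after activities 1 through 6 complete.
Predecessor durations: [9, 3, 3, 7, 3, 5]
ES = 9 + 3 + 3 + 7 + 3 + 5 = 30

30


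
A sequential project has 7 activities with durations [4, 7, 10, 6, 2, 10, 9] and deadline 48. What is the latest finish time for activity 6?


LF(activity 6) = deadline - sum of successor durations
Successors: activities 7 through 7 with durations [9]
Sum of successor durations = 9
LF = 48 - 9 = 39

39


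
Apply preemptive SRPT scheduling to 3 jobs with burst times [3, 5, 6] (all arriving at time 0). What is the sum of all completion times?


Since all jobs arrive at t=0, SRPT equals SPT ordering.
SPT order: [3, 5, 6]
Completion times:
  Job 1: p=3, C=3
  Job 2: p=5, C=8
  Job 3: p=6, C=14
Total completion time = 3 + 8 + 14 = 25

25


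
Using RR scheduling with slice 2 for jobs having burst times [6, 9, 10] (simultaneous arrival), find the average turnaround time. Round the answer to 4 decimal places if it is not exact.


Time quantum = 2
Execution trace:
  J1 runs 2 units, time = 2
  J2 runs 2 units, time = 4
  J3 runs 2 units, time = 6
  J1 runs 2 units, time = 8
  J2 runs 2 units, time = 10
  J3 runs 2 units, time = 12
  J1 runs 2 units, time = 14
  J2 runs 2 units, time = 16
  J3 runs 2 units, time = 18
  J2 runs 2 units, time = 20
  J3 runs 2 units, time = 22
  J2 runs 1 units, time = 23
  J3 runs 2 units, time = 25
Finish times: [14, 23, 25]
Average turnaround = 62/3 = 20.6667

20.6667


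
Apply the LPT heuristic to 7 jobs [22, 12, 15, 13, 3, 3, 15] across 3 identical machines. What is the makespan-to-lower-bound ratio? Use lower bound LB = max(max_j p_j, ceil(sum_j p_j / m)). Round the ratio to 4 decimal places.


LPT order: [22, 15, 15, 13, 12, 3, 3]
Machine loads after assignment: [28, 28, 27]
LPT makespan = 28
Lower bound = max(max_job, ceil(total/3)) = max(22, 28) = 28
Ratio = 28 / 28 = 1.0

1.0


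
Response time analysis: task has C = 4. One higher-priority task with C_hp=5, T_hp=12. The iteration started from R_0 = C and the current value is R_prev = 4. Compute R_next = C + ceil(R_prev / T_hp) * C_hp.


R_next = C + ceil(R_prev / T_hp) * C_hp
ceil(4 / 12) = ceil(0.3333) = 1
Interference = 1 * 5 = 5
R_next = 4 + 5 = 9

9


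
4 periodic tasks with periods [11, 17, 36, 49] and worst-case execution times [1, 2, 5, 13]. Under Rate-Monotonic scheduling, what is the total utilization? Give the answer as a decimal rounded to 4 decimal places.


Compute individual utilizations (exact fractions):
  Task 1: C/T = 1/11 (approx. 0.0909)
  Task 2: C/T = 2/17 (approx. 0.1176)
  Task 3: C/T = 5/36 (approx. 0.1389)
  Task 4: C/T = 13/49 (approx. 0.2653)
Total utilization U = 1/11 + 2/17 + 5/36 + 13/49 = 202127/329868
Rounded to 4 decimal places: U = 0.6128
RM (Liu & Layland) bound for 4 tasks = 0.756828; compare with U = 202127/329868 (approx. 0.612751)
U <= bound, so schedulable by RM sufficient condition.

0.6128


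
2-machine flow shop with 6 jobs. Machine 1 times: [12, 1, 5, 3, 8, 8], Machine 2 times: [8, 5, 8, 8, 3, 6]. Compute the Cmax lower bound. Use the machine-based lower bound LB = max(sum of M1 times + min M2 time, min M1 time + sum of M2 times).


LB1 = sum(M1 times) + min(M2 times) = 37 + 3 = 40
LB2 = min(M1 times) + sum(M2 times) = 1 + 38 = 39
Lower bound = max(LB1, LB2) = max(40, 39) = 40

40


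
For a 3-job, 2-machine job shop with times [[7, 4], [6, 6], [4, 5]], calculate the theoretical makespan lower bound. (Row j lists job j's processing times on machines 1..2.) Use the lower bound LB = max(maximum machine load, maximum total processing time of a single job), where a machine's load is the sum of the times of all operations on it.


Machine loads:
  Machine 1: 7 + 6 + 4 = 17
  Machine 2: 4 + 6 + 5 = 15
Max machine load = 17
Job totals:
  Job 1: 11
  Job 2: 12
  Job 3: 9
Max job total = 12
Lower bound = max(17, 12) = 17

17


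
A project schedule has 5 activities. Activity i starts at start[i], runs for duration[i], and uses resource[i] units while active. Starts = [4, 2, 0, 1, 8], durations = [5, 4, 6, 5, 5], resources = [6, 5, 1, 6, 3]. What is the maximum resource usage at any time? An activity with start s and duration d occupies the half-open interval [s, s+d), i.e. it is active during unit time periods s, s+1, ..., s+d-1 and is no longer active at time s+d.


Each activity i is active on [start_i, start_i + duration_i).
Compute total resource usage per time slot:
  t=0: active resources = [1], total = 1
  t=1: active resources = [1, 6], total = 7
  t=2: active resources = [5, 1, 6], total = 12
  t=3: active resources = [5, 1, 6], total = 12
  t=4: active resources = [6, 5, 1, 6], total = 18
  t=5: active resources = [6, 5, 1, 6], total = 18
  t=6: active resources = [6], total = 6
  t=7: active resources = [6], total = 6
  t=8: active resources = [6, 3], total = 9
  t=9: active resources = [3], total = 3
  t=10: active resources = [3], total = 3
  t=11: active resources = [3], total = 3
  t=12: active resources = [3], total = 3
Peak resource demand = 18

18


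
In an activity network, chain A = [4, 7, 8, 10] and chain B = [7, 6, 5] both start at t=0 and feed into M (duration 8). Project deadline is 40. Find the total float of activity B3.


Forward pass: ES(B3) = sum of predecessors on chain B = 13
EF = ES + duration = 13 + 5 = 18
Backward pass: LF(M) = deadline = 40; LS(M) = 40 - 8 = 32
LF(B3) = LS(M) - sum(successors on chain B) = 32 - 0 = 32
LS = LF - duration = 32 - 5 = 27
Total float = LS - ES = 27 - 13 = 14

14


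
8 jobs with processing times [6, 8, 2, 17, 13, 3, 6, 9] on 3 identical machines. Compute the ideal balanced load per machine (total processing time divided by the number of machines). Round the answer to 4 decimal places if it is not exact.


Total processing time = 6 + 8 + 2 + 17 + 13 + 3 + 6 + 9 = 64
Number of machines = 3
Ideal balanced load = 64 / 3 = 21.3333

21.3333


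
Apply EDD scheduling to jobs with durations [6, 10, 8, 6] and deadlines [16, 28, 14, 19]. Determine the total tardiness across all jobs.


Sort by due date (EDD order): [(8, 14), (6, 16), (6, 19), (10, 28)]
Compute completion times and tardiness:
  Job 1: p=8, d=14, C=8, tardiness=max(0,8-14)=0
  Job 2: p=6, d=16, C=14, tardiness=max(0,14-16)=0
  Job 3: p=6, d=19, C=20, tardiness=max(0,20-19)=1
  Job 4: p=10, d=28, C=30, tardiness=max(0,30-28)=2
Total tardiness = 3

3


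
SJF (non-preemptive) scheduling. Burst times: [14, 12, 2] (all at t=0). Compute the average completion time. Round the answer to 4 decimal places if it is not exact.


SJF order (ascending): [2, 12, 14]
Completion times:
  Job 1: burst=2, C=2
  Job 2: burst=12, C=14
  Job 3: burst=14, C=28
Average completion = 44/3 = 14.6667

14.6667


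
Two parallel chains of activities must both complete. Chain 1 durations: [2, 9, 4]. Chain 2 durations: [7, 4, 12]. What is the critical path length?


Path A total = 2 + 9 + 4 = 15
Path B total = 7 + 4 + 12 = 23
Critical path = longest path = max(15, 23) = 23

23


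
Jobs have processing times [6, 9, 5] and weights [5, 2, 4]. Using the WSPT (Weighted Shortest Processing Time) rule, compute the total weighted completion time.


Compute p/w ratios and sort ascending (WSPT): [(6, 5), (5, 4), (9, 2)]
Compute weighted completion times:
  Job (p=6,w=5): C=6, w*C=5*6=30
  Job (p=5,w=4): C=11, w*C=4*11=44
  Job (p=9,w=2): C=20, w*C=2*20=40
Total weighted completion time = 114

114


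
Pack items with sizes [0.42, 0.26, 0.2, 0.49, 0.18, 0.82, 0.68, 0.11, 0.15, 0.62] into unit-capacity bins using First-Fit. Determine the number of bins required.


Place items sequentially using First-Fit:
  Item 0.42 -> new Bin 1
  Item 0.26 -> Bin 1 (now 0.68)
  Item 0.2 -> Bin 1 (now 0.88)
  Item 0.49 -> new Bin 2
  Item 0.18 -> Bin 2 (now 0.67)
  Item 0.82 -> new Bin 3
  Item 0.68 -> new Bin 4
  Item 0.11 -> Bin 1 (now 0.99)
  Item 0.15 -> Bin 2 (now 0.82)
  Item 0.62 -> new Bin 5
Total bins used = 5

5


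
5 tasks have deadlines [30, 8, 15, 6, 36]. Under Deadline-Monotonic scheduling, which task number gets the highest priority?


Sort tasks by relative deadline (ascending):
  Task 4: deadline = 6
  Task 2: deadline = 8
  Task 3: deadline = 15
  Task 1: deadline = 30
  Task 5: deadline = 36
Priority order (highest first): [4, 2, 3, 1, 5]
Highest priority task = 4

4


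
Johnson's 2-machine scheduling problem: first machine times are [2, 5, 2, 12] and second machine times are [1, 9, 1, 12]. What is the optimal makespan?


Apply Johnson's rule:
  Group 1 (a <= b): [(2, 5, 9), (4, 12, 12)]
  Group 2 (a > b): [(1, 2, 1), (3, 2, 1)]
Optimal job order: [2, 4, 1, 3]
Schedule:
  Job 2: M1 done at 5, M2 done at 14
  Job 4: M1 done at 17, M2 done at 29
  Job 1: M1 done at 19, M2 done at 30
  Job 3: M1 done at 21, M2 done at 31
Makespan = 31

31


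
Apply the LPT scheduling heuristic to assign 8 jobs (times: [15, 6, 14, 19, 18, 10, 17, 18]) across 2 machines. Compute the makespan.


Sort jobs in decreasing order (LPT): [19, 18, 18, 17, 15, 14, 10, 6]
Assign each job to the least loaded machine:
  Machine 1: jobs [19, 17, 15, 6], load = 57
  Machine 2: jobs [18, 18, 14, 10], load = 60
Makespan = max load = 60

60


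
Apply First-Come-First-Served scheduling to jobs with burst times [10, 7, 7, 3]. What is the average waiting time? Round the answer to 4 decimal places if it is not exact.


FCFS order (as given): [10, 7, 7, 3]
Waiting times:
  Job 1: wait = 0
  Job 2: wait = 10
  Job 3: wait = 17
  Job 4: wait = 24
Sum of waiting times = 51
Average waiting time = 51/4 = 12.75

12.75


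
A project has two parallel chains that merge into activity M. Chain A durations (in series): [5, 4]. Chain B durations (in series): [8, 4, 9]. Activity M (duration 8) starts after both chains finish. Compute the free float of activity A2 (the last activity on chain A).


ES(A2) = sum of predecessors on chain A = 5
EF(A2) = ES + duration = 5 + 4 = 9
Successor of A2 is M. ES(M) = max(sum(A), sum(B)) = max(9, 21) = 21
Free float = ES(successor) - EF(current) = 21 - 9 = 12

12


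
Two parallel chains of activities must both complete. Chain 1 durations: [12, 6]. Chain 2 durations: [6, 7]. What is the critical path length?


Path A total = 12 + 6 = 18
Path B total = 6 + 7 = 13
Critical path = longest path = max(18, 13) = 18

18


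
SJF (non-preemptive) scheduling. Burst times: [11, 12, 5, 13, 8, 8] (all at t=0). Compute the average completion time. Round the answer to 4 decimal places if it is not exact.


SJF order (ascending): [5, 8, 8, 11, 12, 13]
Completion times:
  Job 1: burst=5, C=5
  Job 2: burst=8, C=13
  Job 3: burst=8, C=21
  Job 4: burst=11, C=32
  Job 5: burst=12, C=44
  Job 6: burst=13, C=57
Average completion = 172/6 = 28.6667

28.6667


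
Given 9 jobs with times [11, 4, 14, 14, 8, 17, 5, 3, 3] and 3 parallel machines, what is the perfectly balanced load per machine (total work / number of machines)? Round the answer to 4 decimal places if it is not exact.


Total processing time = 11 + 4 + 14 + 14 + 8 + 17 + 5 + 3 + 3 = 79
Number of machines = 3
Ideal balanced load = 79 / 3 = 26.3333

26.3333


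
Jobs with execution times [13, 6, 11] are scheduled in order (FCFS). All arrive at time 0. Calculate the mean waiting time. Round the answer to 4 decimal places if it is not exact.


FCFS order (as given): [13, 6, 11]
Waiting times:
  Job 1: wait = 0
  Job 2: wait = 13
  Job 3: wait = 19
Sum of waiting times = 32
Average waiting time = 32/3 = 10.6667

10.6667


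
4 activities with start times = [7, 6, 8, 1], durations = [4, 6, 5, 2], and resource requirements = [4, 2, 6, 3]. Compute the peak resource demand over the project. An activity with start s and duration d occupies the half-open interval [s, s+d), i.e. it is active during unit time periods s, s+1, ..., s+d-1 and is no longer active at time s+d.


Each activity i is active on [start_i, start_i + duration_i).
Compute total resource usage per time slot:
  t=0: active resources = [], total = 0
  t=1: active resources = [3], total = 3
  t=2: active resources = [3], total = 3
  t=3: active resources = [], total = 0
  t=4: active resources = [], total = 0
  t=5: active resources = [], total = 0
  t=6: active resources = [2], total = 2
  t=7: active resources = [4, 2], total = 6
  t=8: active resources = [4, 2, 6], total = 12
  t=9: active resources = [4, 2, 6], total = 12
  t=10: active resources = [4, 2, 6], total = 12
  t=11: active resources = [2, 6], total = 8
  t=12: active resources = [6], total = 6
Peak resource demand = 12

12
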